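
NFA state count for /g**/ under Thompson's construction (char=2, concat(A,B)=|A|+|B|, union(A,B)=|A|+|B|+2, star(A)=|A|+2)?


Syntax tree has 1 char leaf(s), 0 union(s), 2 star(s)
chars contribute 1×2 = 2; each union adds +2; each star adds +2
Total: 2 + 0 + 4 = 6 states


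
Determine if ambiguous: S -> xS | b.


right-linear, alternatives start with distinct terminals 'x' vs 'b': unique leftmost derivation
Unambiguous


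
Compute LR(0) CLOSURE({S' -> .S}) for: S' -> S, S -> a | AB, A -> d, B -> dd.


Start: S' -> .S
For each item with dot before a nonterminal B, add B -> .γ for every B-production
Closure: [S' -> .S, S -> .a, S -> .AB, A -> .d]


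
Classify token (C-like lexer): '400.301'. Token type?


Pattern: digits with a decimal point
Type: FLOAT_LITERAL


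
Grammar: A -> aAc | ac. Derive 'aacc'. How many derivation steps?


Derivation: A => aAc => aacc
Steps: 2


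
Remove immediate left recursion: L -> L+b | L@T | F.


Left-recursive alternatives: L+b, L@T; non-recursive: F
Introduce L': L -> FL', L' -> +bL' | @TL' | ε


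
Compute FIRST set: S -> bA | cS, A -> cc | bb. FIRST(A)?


Per alternative of A: FIRST(cc) = {c}; FIRST(bb) = {b}
FIRST(A) = {b, c}


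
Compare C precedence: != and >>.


'>>' is shift (level 8); '!=' is equality (level 6)
Higher level binds tighter
'>>' has higher precedence than '!='


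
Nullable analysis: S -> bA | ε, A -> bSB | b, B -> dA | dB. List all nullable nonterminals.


A nonterminal is nullable iff some alternative derives ε (directly, or every symbol in it is nullable)
Nullable: {S}


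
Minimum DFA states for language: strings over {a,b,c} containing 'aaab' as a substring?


KMP-style automaton: 4 progress states + 1 absorbing accept = 5
Minimal DFA: 5 states


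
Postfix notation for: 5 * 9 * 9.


Left to right (same or higher precedence on left)
Postfix: 5 9 * 9 *


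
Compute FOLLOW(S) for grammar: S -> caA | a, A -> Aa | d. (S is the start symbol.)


$ ∈ FOLLOW(S). For each A -> αBβ: add FIRST(β)\{ε} to FOLLOW(B); if β nullable, add FOLLOW(A).
FOLLOW(S) = {$}


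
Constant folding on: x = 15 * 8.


15 * 8 = 120 at compile time
Optimized: x = 120


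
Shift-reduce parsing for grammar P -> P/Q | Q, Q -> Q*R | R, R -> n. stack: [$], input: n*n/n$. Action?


no handle on stack; shift 'n'
Action: shift


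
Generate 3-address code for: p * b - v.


Break into single-operator statements:
t1 = p * b
t2 = t1 - v


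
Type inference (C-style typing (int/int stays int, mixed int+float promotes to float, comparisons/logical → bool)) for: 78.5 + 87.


Operand types: float + int
Rule: mixed int/float promotes to float; int/int stays int
Result type: float


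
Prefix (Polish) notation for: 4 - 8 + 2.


left-to-right (same/higher precedence on left): tree is (+ (- 4 8) 2)
Prefix: + - 4 8 2


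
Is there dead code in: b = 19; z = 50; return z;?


b is assigned but never read
Dead: 'b = 19'


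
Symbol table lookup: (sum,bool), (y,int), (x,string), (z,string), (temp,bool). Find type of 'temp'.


Lookup 'temp' → type bool


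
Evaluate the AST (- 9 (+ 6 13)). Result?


Evaluate inner: (+ 6 13) = 19
Evaluate root: (- 9 19) = -10
Result: -10


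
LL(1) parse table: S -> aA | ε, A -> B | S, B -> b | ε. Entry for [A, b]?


For [A, b]: 'b' ∈ FIRST(B)
Entry: A -> B


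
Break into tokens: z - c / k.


Scan left to right, longest-match per lexeme
Tokens: ID(z), OP(-), ID(c), OP(/), ID(k)


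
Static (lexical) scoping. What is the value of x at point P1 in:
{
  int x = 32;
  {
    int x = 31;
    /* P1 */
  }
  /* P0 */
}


x declared in the same block as P1
x = 31


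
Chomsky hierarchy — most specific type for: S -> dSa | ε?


Single nonterminal LHS, but d^n a^n is not regular
Classification: Type 2 (Context-Free)


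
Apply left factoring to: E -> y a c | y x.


Common prefix: 'y'
Factored: E -> y E', E' -> a c | x


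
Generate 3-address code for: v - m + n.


Break into single-operator statements:
t1 = v - m
t2 = t1 + n


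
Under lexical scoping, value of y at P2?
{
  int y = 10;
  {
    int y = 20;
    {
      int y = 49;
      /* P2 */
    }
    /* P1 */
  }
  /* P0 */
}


y declared in the same block as P2
y = 49


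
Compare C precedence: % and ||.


'%' is multiplicative (level 10); '||' is logical OR (level 1)
Higher level binds tighter
'%' has higher precedence than '||'


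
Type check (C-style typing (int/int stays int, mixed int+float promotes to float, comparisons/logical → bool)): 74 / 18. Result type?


Operand types: int / int
Rule: mixed int/float promotes to float; int/int stays int
Result type: int


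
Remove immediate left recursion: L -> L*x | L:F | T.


Left-recursive alternatives: L*x, L:F; non-recursive: T
Introduce L': L -> TL', L' -> *xL' | :FL' | ε


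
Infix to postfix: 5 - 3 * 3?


* has higher precedence, evaluate 3*3 first
Postfix: 5 3 3 * -


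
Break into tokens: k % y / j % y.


Scan left to right, longest-match per lexeme
Tokens: ID(k), OP(%), ID(y), OP(/), ID(j), OP(%), ID(y)


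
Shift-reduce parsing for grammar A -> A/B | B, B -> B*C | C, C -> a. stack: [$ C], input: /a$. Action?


'C' (not preceded by B*) is the handle for B -> C
Action: reduce (B -> C)


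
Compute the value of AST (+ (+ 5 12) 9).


Evaluate inner: (+ 5 12) = 17
Evaluate root: (+ 17 9) = 26
Result: 26


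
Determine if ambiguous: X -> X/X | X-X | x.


'x/x-x' has two parse trees (no precedence encoded between / and -)
Ambiguous


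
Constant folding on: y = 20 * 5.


20 * 5 = 100 at compile time
Optimized: y = 100


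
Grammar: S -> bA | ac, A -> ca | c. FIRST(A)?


Per alternative of A: FIRST(ca) = {c}; FIRST(c) = {c}
FIRST(A) = {c}


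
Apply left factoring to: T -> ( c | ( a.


Common prefix: '('
Factored: T -> ( T', T' -> c | a


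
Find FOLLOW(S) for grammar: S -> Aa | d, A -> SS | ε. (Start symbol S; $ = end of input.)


$ ∈ FOLLOW(S). For each A -> αBβ: add FIRST(β)\{ε} to FOLLOW(B); if β nullable, add FOLLOW(A).
FOLLOW(S) = {$, a, d}


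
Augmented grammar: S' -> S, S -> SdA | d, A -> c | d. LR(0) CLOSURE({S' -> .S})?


Start: S' -> .S
For each item with dot before a nonterminal B, add B -> .γ for every B-production
Closure: [S' -> .S, S -> .SdA, S -> .d]


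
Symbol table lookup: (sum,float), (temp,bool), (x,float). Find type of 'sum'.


Lookup 'sum' → type float


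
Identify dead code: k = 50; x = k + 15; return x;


k is read by x's definition; x is returned
No dead code


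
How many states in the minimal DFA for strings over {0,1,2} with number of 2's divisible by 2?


Track (count of 2) mod 2: states 0..1, accept at 0
Minimal DFA: 2 states


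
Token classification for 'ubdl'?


Pattern: letter/underscore followed by alphanumerics, not a keyword
Type: IDENTIFIER


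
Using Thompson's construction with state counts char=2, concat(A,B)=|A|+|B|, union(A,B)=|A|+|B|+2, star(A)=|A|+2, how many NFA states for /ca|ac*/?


Syntax tree has 4 char leaf(s), 1 union(s), 1 star(s)
chars contribute 4×2 = 8; each union adds +2; each star adds +2
Total: 8 + 2 + 2 = 12 states


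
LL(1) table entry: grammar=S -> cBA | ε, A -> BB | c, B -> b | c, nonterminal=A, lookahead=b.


For [A, b]: 'b' ∈ FIRST(BB)
Entry: A -> BB


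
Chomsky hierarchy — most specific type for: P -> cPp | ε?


Single nonterminal LHS, but c^n p^n is not regular
Classification: Type 2 (Context-Free)


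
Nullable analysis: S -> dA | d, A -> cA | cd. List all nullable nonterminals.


A nonterminal is nullable iff some alternative derives ε (directly, or every symbol in it is nullable)
Nullable: {}


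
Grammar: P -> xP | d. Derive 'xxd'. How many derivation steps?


Derivation: P => xP => xxP => xxd
Steps: 3


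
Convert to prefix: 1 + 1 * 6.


'*' binds tighter: tree is (+ 1 (* 1 6))
Prefix: + 1 * 1 6


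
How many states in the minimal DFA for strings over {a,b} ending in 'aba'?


Track the longest suffix of input matching a prefix of 'aba': 4 classes (prefixes of length 0..3)
Minimal DFA: 4 states


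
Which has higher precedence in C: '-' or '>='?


'-' is additive (level 9); '>=' is relational (level 7)
Higher level binds tighter
'-' has higher precedence than '>='


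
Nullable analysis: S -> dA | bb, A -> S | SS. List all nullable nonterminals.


A nonterminal is nullable iff some alternative derives ε (directly, or every symbol in it is nullable)
Nullable: {}


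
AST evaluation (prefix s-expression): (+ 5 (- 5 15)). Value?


Evaluate inner: (- 5 15) = -10
Evaluate root: (+ 5 -10) = -5
Result: -5


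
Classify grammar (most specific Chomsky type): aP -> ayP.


LHS has context (more than one symbol) and |LHS| ≤ |RHS|
Classification: Type 1 (Context-Sensitive)


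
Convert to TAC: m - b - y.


Break into single-operator statements:
t1 = m - b
t2 = t1 - y


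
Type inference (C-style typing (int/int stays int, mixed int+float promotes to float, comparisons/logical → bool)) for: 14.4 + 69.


Operand types: float + int
Rule: mixed int/float promotes to float; int/int stays int
Result type: float


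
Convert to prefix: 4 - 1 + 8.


left-to-right (same/higher precedence on left): tree is (+ (- 4 1) 8)
Prefix: + - 4 1 8


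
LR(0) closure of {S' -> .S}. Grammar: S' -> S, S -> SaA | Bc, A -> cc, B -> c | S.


Start: S' -> .S
For each item with dot before a nonterminal B, add B -> .γ for every B-production
Closure: [S' -> .S, S -> .SaA, S -> .Bc, B -> .c, B -> .S]


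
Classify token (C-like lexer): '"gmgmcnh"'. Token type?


Pattern: double-quoted sequence
Type: STRING_LITERAL


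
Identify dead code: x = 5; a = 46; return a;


x is assigned but never read
Dead: 'x = 5'


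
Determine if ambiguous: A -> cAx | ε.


balanced c^n…x^n: each string has a unique parse
Unambiguous


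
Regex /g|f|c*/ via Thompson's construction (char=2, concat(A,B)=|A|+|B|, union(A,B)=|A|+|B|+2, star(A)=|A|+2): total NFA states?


Syntax tree has 3 char leaf(s), 2 union(s), 1 star(s)
chars contribute 3×2 = 6; each union adds +2; each star adds +2
Total: 6 + 4 + 2 = 12 states


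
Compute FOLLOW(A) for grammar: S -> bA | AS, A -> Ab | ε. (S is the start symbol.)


$ ∈ FOLLOW(S). For each A -> αBβ: add FIRST(β)\{ε} to FOLLOW(B); if β nullable, add FOLLOW(A).
FOLLOW(A) = {$, b}


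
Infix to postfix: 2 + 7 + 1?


Left to right (same or higher precedence on left)
Postfix: 2 7 + 1 +


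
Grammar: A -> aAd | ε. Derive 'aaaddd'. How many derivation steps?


Derivation: A => aAd => aaAdd => aaaAddd => aaaddd
Steps: 4


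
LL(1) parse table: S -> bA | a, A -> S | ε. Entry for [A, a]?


For [A, a]: 'a' ∈ FIRST(S)
Entry: A -> S


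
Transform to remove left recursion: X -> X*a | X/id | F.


Left-recursive alternatives: X*a, X/id; non-recursive: F
Introduce X': X -> FX', X' -> *aX' | /idX' | ε


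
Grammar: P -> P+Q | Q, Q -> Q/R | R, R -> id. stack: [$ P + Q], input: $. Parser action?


handle 'P+Q' on top; lookahead ∈ FOLLOW(P) = {+, $}
Action: reduce (P -> P+Q)


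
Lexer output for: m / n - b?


Scan left to right, longest-match per lexeme
Tokens: ID(m), OP(/), ID(n), OP(-), ID(b)


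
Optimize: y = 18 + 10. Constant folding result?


18 + 10 = 28 at compile time
Optimized: y = 28


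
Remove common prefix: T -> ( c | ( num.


Common prefix: '('
Factored: T -> ( T', T' -> c | num


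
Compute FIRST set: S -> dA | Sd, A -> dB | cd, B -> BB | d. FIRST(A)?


Per alternative of A: FIRST(dB) = {d}; FIRST(cd) = {c}
FIRST(A) = {c, d}


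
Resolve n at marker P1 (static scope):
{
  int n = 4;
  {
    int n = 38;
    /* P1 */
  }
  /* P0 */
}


n declared in the same block as P1
n = 38


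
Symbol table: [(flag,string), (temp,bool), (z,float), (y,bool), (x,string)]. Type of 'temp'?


Lookup 'temp' → type bool


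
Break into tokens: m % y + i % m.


Scan left to right, longest-match per lexeme
Tokens: ID(m), OP(%), ID(y), OP(+), ID(i), OP(%), ID(m)


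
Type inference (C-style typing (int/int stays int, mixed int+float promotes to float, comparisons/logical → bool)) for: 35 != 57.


Operand types: int != int
Rule: comparison yields bool
Result type: bool


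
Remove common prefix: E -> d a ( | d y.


Common prefix: 'd'
Factored: E -> d E', E' -> a ( | y


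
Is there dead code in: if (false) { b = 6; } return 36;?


condition is constant false, so the whole block is unreachable
Dead: 'if (false) { b = 6; }'


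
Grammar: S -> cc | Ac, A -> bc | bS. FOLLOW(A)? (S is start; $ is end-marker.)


$ ∈ FOLLOW(S). For each A -> αBβ: add FIRST(β)\{ε} to FOLLOW(B); if β nullable, add FOLLOW(A).
FOLLOW(A) = {c}


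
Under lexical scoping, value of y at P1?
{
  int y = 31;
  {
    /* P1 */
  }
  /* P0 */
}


P1's block does not declare y; resolves to the enclosing declaration at depth 0
y = 31


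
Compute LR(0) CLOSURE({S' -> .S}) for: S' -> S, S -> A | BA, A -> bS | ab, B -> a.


Start: S' -> .S
For each item with dot before a nonterminal B, add B -> .γ for every B-production
Closure: [S' -> .S, S -> .A, S -> .BA, A -> .bS, A -> .ab, B -> .a]


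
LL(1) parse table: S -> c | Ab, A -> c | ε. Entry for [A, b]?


For [A, b]: ε is nullable and 'b' ∈ FOLLOW(A)
Entry: A -> ε


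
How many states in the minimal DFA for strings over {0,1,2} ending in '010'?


Track the longest suffix of input matching a prefix of '010': 4 classes (prefixes of length 0..3)
Minimal DFA: 4 states


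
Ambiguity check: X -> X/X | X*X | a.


'a/a*a' has two parse trees (no precedence encoded between / and *)
Ambiguous


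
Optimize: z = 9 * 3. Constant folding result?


9 * 3 = 27 at compile time
Optimized: z = 27


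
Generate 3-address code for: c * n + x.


Break into single-operator statements:
t1 = c * n
t2 = t1 + x


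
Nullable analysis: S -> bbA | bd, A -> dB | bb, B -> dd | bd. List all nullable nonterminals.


A nonterminal is nullable iff some alternative derives ε (directly, or every symbol in it is nullable)
Nullable: {}


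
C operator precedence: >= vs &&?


'>=' is relational (level 7); '&&' is logical AND (level 2)
Higher level binds tighter
'>=' has higher precedence than '&&'


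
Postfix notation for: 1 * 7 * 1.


Left to right (same or higher precedence on left)
Postfix: 1 7 * 1 *


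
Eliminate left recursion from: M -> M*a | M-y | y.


Left-recursive alternatives: M*a, M-y; non-recursive: y
Introduce M': M -> yM', M' -> *aM' | -yM' | ε


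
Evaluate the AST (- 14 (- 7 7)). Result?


Evaluate inner: (- 7 7) = 0
Evaluate root: (- 14 0) = 14
Result: 14


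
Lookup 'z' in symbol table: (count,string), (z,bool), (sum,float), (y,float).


Lookup 'z' → type bool


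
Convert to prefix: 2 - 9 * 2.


'*' binds tighter: tree is (- 2 (* 9 2))
Prefix: - 2 * 9 2


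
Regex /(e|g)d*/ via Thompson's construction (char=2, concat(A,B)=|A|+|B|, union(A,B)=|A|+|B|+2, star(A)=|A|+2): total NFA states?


Syntax tree has 3 char leaf(s), 1 union(s), 1 star(s)
chars contribute 3×2 = 6; each union adds +2; each star adds +2
Total: 6 + 2 + 2 = 10 states


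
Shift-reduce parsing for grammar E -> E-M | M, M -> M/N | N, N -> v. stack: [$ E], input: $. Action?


start symbol E on stack, input exhausted
Action: accept


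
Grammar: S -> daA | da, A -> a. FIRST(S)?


Per alternative of S: FIRST(daA) = {d}; FIRST(da) = {d}
FIRST(S) = {d}


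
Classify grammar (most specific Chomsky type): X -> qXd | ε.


Single nonterminal LHS, but q^n d^n is not regular
Classification: Type 2 (Context-Free)


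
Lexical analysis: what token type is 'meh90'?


Pattern: letter/underscore followed by alphanumerics, not a keyword
Type: IDENTIFIER


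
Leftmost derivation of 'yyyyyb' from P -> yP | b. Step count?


Derivation: P => yP => yyP => yyyP => yyyyP => yyyyyP => yyyyyb
Steps: 6


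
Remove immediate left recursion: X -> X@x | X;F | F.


Left-recursive alternatives: X@x, X;F; non-recursive: F
Introduce X': X -> FX', X' -> @xX' | ;FX' | ε


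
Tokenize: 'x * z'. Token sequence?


Scan left to right, longest-match per lexeme
Tokens: ID(x), OP(*), ID(z)


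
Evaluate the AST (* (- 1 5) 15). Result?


Evaluate inner: (- 1 5) = -4
Evaluate root: (* -4 15) = -60
Result: -60


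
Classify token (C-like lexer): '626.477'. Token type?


Pattern: digits with a decimal point
Type: FLOAT_LITERAL


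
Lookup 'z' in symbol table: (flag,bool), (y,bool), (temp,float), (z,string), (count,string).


Lookup 'z' → type string


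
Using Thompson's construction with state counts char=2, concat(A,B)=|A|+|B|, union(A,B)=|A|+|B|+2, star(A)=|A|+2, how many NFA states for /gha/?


Syntax tree has 3 char leaf(s), 0 union(s), 0 star(s)
chars contribute 3×2 = 6; each union adds +2; each star adds +2
Total: 6 + 0 + 0 = 6 states


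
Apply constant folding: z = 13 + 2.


13 + 2 = 15 at compile time
Optimized: z = 15


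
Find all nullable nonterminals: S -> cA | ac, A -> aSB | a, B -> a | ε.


A nonterminal is nullable iff some alternative derives ε (directly, or every symbol in it is nullable)
Nullable: {B}


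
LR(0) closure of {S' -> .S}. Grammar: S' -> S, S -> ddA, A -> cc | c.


Start: S' -> .S
For each item with dot before a nonterminal B, add B -> .γ for every B-production
Closure: [S' -> .S, S -> .ddA]


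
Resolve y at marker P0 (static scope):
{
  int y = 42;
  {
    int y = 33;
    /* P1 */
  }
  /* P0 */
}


y declared in the same block as P0
y = 42


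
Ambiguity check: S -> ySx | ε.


balanced y^n…x^n: each string has a unique parse
Unambiguous


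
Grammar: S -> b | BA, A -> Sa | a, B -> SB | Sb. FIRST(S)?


Per alternative of S: FIRST(b) = {b}; FIRST(BA) = {b}
FIRST(S) = {b}


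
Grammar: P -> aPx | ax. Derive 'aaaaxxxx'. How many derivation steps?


Derivation: P => aPx => aaPxx => aaaPxxx => aaaaxxxx
Steps: 4


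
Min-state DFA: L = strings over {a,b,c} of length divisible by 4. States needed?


Track length mod 4: states 0..3, accept at 0
Minimal DFA: 4 states


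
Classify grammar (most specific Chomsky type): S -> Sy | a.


Left-linear: every RHS is a terminal or one nonterminal followed by a terminal
Classification: Type 3 (Regular)


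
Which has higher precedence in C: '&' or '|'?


'&' is bitwise AND (level 5); '|' is bitwise OR (level 3)
Higher level binds tighter
'&' has higher precedence than '|'


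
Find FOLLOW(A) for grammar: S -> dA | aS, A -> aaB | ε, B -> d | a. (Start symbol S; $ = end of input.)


$ ∈ FOLLOW(S). For each A -> αBβ: add FIRST(β)\{ε} to FOLLOW(B); if β nullable, add FOLLOW(A).
FOLLOW(A) = {$}


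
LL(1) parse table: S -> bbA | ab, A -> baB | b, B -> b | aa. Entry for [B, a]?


For [B, a]: 'a' ∈ FIRST(aa)
Entry: B -> aa


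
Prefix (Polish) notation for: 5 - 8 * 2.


'*' binds tighter: tree is (- 5 (* 8 2))
Prefix: - 5 * 8 2


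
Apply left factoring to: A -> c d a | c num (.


Common prefix: 'c'
Factored: A -> c A', A' -> d a | num (


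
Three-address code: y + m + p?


Break into single-operator statements:
t1 = y + m
t2 = t1 + p


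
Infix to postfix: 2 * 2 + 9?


Left to right (same or higher precedence on left)
Postfix: 2 2 * 9 +


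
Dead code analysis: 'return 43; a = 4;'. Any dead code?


statement follows a return and is unreachable
Dead: 'a = 4'


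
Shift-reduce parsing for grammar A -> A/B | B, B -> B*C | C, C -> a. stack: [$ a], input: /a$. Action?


'a' on top is the handle for C -> a
Action: reduce (C -> a)


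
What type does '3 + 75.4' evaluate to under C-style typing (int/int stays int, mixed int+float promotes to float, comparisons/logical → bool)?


Operand types: int + float
Rule: mixed int/float promotes to float; int/int stays int
Result type: float


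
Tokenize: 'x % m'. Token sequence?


Scan left to right, longest-match per lexeme
Tokens: ID(x), OP(%), ID(m)


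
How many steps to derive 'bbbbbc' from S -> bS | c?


Derivation: S => bS => bbS => bbbS => bbbbS => bbbbbS => bbbbbc
Steps: 6


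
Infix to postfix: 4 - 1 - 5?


Left to right (same or higher precedence on left)
Postfix: 4 1 - 5 -


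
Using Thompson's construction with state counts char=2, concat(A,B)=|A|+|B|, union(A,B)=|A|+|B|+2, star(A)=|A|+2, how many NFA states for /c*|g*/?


Syntax tree has 2 char leaf(s), 1 union(s), 2 star(s)
chars contribute 2×2 = 4; each union adds +2; each star adds +2
Total: 4 + 2 + 4 = 10 states


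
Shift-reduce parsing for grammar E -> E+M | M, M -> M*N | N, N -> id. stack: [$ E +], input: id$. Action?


no handle ('E+' is not any RHS); shift 'id'
Action: shift


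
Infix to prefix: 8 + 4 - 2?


left-to-right (same/higher precedence on left): tree is (- (+ 8 4) 2)
Prefix: - + 8 4 2


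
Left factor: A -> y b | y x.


Common prefix: 'y'
Factored: A -> y A', A' -> b | x


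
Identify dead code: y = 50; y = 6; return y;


first assignment to y is overwritten before any read
Dead: 'y = 50'


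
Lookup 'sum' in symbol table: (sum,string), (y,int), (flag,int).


Lookup 'sum' → type string


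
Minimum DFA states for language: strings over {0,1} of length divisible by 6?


Track length mod 6: states 0..5, accept at 0
Minimal DFA: 6 states


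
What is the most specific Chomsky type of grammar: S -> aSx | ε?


Single nonterminal LHS, but a^n x^n is not regular
Classification: Type 2 (Context-Free)


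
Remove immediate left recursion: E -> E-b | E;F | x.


Left-recursive alternatives: E-b, E;F; non-recursive: x
Introduce E': E -> xE', E' -> -bE' | ;FE' | ε


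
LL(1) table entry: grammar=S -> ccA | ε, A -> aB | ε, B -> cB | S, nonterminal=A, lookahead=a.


For [A, a]: 'a' ∈ FIRST(aB)
Entry: A -> aB


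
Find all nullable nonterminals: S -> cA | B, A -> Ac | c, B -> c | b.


A nonterminal is nullable iff some alternative derives ε (directly, or every symbol in it is nullable)
Nullable: {}


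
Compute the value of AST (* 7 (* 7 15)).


Evaluate inner: (* 7 15) = 105
Evaluate root: (* 7 105) = 735
Result: 735


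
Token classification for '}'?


Pattern: delimiter/punctuation
Type: PUNCTUATION


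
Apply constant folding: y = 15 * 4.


15 * 4 = 60 at compile time
Optimized: y = 60


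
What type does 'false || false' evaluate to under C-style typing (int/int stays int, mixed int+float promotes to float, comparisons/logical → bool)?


Operand types: bool || bool
Rule: logical operators take bool operands and yield bool
Result type: bool


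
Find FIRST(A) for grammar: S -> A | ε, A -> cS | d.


Per alternative of A: FIRST(cS) = {c}; FIRST(d) = {d}
FIRST(A) = {c, d}


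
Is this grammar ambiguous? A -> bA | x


right-linear, alternatives start with distinct terminals 'b' vs 'x': unique leftmost derivation
Unambiguous


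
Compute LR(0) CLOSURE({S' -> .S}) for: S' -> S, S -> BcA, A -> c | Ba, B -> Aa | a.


Start: S' -> .S
For each item with dot before a nonterminal B, add B -> .γ for every B-production
Closure: [S' -> .S, S -> .BcA, B -> .Aa, B -> .a, A -> .c, A -> .Ba]


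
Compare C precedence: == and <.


'<' is relational (level 7); '==' is equality (level 6)
Higher level binds tighter
'<' has higher precedence than '=='


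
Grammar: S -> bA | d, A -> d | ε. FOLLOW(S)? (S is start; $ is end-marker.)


$ ∈ FOLLOW(S). For each A -> αBβ: add FIRST(β)\{ε} to FOLLOW(B); if β nullable, add FOLLOW(A).
FOLLOW(S) = {$}


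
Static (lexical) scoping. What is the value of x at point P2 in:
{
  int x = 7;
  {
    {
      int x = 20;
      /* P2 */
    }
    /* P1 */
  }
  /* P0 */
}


x declared in the same block as P2
x = 20


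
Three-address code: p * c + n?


Break into single-operator statements:
t1 = p * c
t2 = t1 + n


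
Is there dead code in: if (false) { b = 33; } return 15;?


condition is constant false, so the whole block is unreachable
Dead: 'if (false) { b = 33; }'


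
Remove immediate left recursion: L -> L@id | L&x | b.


Left-recursive alternatives: L@id, L&x; non-recursive: b
Introduce L': L -> bL', L' -> @idL' | &xL' | ε


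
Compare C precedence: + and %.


'%' is multiplicative (level 10); '+' is additive (level 9)
Higher level binds tighter
'%' has higher precedence than '+'


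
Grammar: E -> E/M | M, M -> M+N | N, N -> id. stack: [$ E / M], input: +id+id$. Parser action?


'+' can extend M; shift to build M -> M+N
Action: shift


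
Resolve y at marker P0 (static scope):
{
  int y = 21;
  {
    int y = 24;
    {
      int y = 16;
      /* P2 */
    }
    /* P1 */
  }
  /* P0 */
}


y declared in the same block as P0
y = 21


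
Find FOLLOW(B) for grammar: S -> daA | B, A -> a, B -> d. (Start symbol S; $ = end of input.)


$ ∈ FOLLOW(S). For each A -> αBβ: add FIRST(β)\{ε} to FOLLOW(B); if β nullable, add FOLLOW(A).
FOLLOW(B) = {$}


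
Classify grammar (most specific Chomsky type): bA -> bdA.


LHS has context (more than one symbol) and |LHS| ≤ |RHS|
Classification: Type 1 (Context-Sensitive)


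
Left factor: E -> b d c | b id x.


Common prefix: 'b'
Factored: E -> b E', E' -> d c | id x


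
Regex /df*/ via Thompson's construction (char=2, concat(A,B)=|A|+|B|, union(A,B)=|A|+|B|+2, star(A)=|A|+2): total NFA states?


Syntax tree has 2 char leaf(s), 0 union(s), 1 star(s)
chars contribute 2×2 = 4; each union adds +2; each star adds +2
Total: 4 + 0 + 2 = 6 states


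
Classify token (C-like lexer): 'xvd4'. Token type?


Pattern: letter/underscore followed by alphanumerics, not a keyword
Type: IDENTIFIER


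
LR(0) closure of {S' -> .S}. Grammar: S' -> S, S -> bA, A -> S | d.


Start: S' -> .S
For each item with dot before a nonterminal B, add B -> .γ for every B-production
Closure: [S' -> .S, S -> .bA]


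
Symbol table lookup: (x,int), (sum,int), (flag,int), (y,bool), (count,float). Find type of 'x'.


Lookup 'x' → type int


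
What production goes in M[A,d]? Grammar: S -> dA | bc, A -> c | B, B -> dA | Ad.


For [A, d]: 'd' ∈ FIRST(B)
Entry: A -> B


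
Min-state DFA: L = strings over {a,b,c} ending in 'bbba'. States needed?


Track the longest suffix of input matching a prefix of 'bbba': 5 classes (prefixes of length 0..4)
Minimal DFA: 5 states


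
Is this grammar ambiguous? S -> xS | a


right-linear, alternatives start with distinct terminals 'x' vs 'a': unique leftmost derivation
Unambiguous


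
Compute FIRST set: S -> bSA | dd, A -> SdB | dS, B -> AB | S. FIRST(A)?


Per alternative of A: FIRST(SdB) = {b, d}; FIRST(dS) = {d}
FIRST(A) = {b, d}


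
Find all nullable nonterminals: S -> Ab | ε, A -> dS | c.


A nonterminal is nullable iff some alternative derives ε (directly, or every symbol in it is nullable)
Nullable: {S}


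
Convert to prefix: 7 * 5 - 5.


left-to-right (same/higher precedence on left): tree is (- (* 7 5) 5)
Prefix: - * 7 5 5


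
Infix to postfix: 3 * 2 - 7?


Left to right (same or higher precedence on left)
Postfix: 3 2 * 7 -


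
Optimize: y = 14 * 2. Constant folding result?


14 * 2 = 28 at compile time
Optimized: y = 28


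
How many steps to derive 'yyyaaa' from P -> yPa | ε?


Derivation: P => yPa => yyPaa => yyyPaaa => yyyaaa
Steps: 4


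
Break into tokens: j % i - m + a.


Scan left to right, longest-match per lexeme
Tokens: ID(j), OP(%), ID(i), OP(-), ID(m), OP(+), ID(a)


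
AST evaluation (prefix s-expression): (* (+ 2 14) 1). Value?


Evaluate inner: (+ 2 14) = 16
Evaluate root: (* 16 1) = 16
Result: 16


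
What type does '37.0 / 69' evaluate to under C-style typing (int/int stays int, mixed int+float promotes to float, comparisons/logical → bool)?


Operand types: float / int
Rule: mixed int/float promotes to float; int/int stays int
Result type: float


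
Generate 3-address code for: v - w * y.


Break into single-operator statements:
t1 = w * y
t2 = v - t1


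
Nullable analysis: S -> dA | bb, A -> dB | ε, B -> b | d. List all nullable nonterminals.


A nonterminal is nullable iff some alternative derives ε (directly, or every symbol in it is nullable)
Nullable: {A}


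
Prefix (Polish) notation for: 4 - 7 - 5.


left-to-right (same/higher precedence on left): tree is (- (- 4 7) 5)
Prefix: - - 4 7 5


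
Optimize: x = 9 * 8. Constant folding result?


9 * 8 = 72 at compile time
Optimized: x = 72


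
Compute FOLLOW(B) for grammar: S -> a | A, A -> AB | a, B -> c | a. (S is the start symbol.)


$ ∈ FOLLOW(S). For each A -> αBβ: add FIRST(β)\{ε} to FOLLOW(B); if β nullable, add FOLLOW(A).
FOLLOW(B) = {$, a, c}


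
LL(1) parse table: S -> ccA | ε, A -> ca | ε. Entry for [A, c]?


For [A, c]: 'c' ∈ FIRST(ca)
Entry: A -> ca


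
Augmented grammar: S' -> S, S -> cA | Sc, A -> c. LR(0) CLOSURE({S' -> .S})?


Start: S' -> .S
For each item with dot before a nonterminal B, add B -> .γ for every B-production
Closure: [S' -> .S, S -> .cA, S -> .Sc]


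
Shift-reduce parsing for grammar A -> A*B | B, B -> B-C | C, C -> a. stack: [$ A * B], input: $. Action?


handle 'A*B' on top; lookahead ∈ FOLLOW(A) = {*, $}
Action: reduce (A -> A*B)


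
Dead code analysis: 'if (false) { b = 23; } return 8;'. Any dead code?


condition is constant false, so the whole block is unreachable
Dead: 'if (false) { b = 23; }'


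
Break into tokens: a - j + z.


Scan left to right, longest-match per lexeme
Tokens: ID(a), OP(-), ID(j), OP(+), ID(z)


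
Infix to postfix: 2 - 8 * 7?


* has higher precedence, evaluate 8*7 first
Postfix: 2 8 7 * -


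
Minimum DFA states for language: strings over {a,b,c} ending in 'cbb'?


Track the longest suffix of input matching a prefix of 'cbb': 4 classes (prefixes of length 0..3)
Minimal DFA: 4 states


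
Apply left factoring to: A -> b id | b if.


Common prefix: 'b'
Factored: A -> b A', A' -> id | if


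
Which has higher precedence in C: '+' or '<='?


'+' is additive (level 9); '<=' is relational (level 7)
Higher level binds tighter
'+' has higher precedence than '<='


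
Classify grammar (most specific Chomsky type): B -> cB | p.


Right-linear: every RHS is a terminal or a terminal followed by one nonterminal
Classification: Type 3 (Regular)


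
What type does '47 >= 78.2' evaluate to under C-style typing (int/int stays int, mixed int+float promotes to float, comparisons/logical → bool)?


Operand types: int >= float
Rule: comparison yields bool
Result type: bool


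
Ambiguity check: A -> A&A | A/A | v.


'v&v/v' has two parse trees (no precedence encoded between & and /)
Ambiguous


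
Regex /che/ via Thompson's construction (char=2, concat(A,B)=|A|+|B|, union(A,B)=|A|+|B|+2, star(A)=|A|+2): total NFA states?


Syntax tree has 3 char leaf(s), 0 union(s), 0 star(s)
chars contribute 3×2 = 6; each union adds +2; each star adds +2
Total: 6 + 0 + 0 = 6 states


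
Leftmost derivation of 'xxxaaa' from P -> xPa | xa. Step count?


Derivation: P => xPa => xxPaa => xxxaaa
Steps: 3


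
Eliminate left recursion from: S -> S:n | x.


Left-recursive alternatives: S:n; non-recursive: x
Introduce S': S -> xS', S' -> :nS' | ε


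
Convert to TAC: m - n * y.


Break into single-operator statements:
t1 = n * y
t2 = m - t1


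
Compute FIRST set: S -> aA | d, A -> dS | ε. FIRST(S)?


Per alternative of S: FIRST(aA) = {a}; FIRST(d) = {d}
FIRST(S) = {a, d}


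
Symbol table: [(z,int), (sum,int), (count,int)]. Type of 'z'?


Lookup 'z' → type int


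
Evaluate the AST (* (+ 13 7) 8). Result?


Evaluate inner: (+ 13 7) = 20
Evaluate root: (* 20 8) = 160
Result: 160


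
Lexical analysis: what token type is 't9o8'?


Pattern: letter/underscore followed by alphanumerics, not a keyword
Type: IDENTIFIER


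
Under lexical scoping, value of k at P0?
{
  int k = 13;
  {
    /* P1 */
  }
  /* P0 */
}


k declared in the same block as P0
k = 13


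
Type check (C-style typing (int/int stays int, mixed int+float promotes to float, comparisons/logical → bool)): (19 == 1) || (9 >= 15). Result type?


Operand types: bool || bool
Rule: logical operators take bool operands and yield bool
Result type: bool


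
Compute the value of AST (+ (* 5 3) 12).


Evaluate inner: (* 5 3) = 15
Evaluate root: (+ 15 12) = 27
Result: 27


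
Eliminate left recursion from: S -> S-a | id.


Left-recursive alternatives: S-a; non-recursive: id
Introduce S': S -> idS', S' -> -aS' | ε


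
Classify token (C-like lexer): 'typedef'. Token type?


Pattern: reserved word
Type: KEYWORD


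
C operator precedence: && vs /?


'/' is multiplicative (level 10); '&&' is logical AND (level 2)
Higher level binds tighter
'/' has higher precedence than '&&'


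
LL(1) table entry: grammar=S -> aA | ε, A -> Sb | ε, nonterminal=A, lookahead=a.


For [A, a]: 'a' ∈ FIRST(Sb)
Entry: A -> Sb


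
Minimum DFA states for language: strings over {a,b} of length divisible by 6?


Track length mod 6: states 0..5, accept at 0
Minimal DFA: 6 states


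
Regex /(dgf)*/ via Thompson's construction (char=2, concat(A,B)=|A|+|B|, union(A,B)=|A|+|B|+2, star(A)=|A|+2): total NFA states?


Syntax tree has 3 char leaf(s), 0 union(s), 1 star(s)
chars contribute 3×2 = 6; each union adds +2; each star adds +2
Total: 6 + 0 + 2 = 8 states


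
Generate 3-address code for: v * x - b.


Break into single-operator statements:
t1 = v * x
t2 = t1 - b


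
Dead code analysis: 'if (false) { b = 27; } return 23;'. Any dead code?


condition is constant false, so the whole block is unreachable
Dead: 'if (false) { b = 27; }'


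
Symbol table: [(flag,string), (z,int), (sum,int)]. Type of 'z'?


Lookup 'z' → type int


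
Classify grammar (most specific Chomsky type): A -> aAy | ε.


Single nonterminal LHS, but a^n y^n is not regular
Classification: Type 2 (Context-Free)


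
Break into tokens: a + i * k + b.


Scan left to right, longest-match per lexeme
Tokens: ID(a), OP(+), ID(i), OP(*), ID(k), OP(+), ID(b)


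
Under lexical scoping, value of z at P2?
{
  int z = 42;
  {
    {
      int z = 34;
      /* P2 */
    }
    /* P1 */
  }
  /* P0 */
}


z declared in the same block as P2
z = 34


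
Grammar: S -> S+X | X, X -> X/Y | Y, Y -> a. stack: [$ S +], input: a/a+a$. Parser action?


no handle ('S+' is not any RHS); shift 'a'
Action: shift


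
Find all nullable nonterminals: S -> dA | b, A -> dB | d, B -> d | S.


A nonterminal is nullable iff some alternative derives ε (directly, or every symbol in it is nullable)
Nullable: {}


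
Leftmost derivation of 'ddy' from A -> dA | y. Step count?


Derivation: A => dA => ddA => ddy
Steps: 3


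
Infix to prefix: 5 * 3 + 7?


left-to-right (same/higher precedence on left): tree is (+ (* 5 3) 7)
Prefix: + * 5 3 7


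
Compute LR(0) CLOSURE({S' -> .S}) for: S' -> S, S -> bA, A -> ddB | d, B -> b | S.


Start: S' -> .S
For each item with dot before a nonterminal B, add B -> .γ for every B-production
Closure: [S' -> .S, S -> .bA]


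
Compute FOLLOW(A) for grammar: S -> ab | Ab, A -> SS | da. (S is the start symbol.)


$ ∈ FOLLOW(S). For each A -> αBβ: add FIRST(β)\{ε} to FOLLOW(B); if β nullable, add FOLLOW(A).
FOLLOW(A) = {b}


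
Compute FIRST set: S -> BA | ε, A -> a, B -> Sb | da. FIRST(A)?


Per alternative of A: FIRST(a) = {a}
FIRST(A) = {a}


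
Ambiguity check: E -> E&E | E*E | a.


'a&a*a' has two parse trees (no precedence encoded between & and *)
Ambiguous


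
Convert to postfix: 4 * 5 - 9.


Left to right (same or higher precedence on left)
Postfix: 4 5 * 9 -


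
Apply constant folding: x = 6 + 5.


6 + 5 = 11 at compile time
Optimized: x = 11


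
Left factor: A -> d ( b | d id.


Common prefix: 'd'
Factored: A -> d A', A' -> ( b | id


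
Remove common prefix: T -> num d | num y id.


Common prefix: 'num'
Factored: T -> num T', T' -> d | y id


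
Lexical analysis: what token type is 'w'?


Pattern: letter/underscore followed by alphanumerics, not a keyword
Type: IDENTIFIER


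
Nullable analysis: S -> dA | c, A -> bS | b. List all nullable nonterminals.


A nonterminal is nullable iff some alternative derives ε (directly, or every symbol in it is nullable)
Nullable: {}


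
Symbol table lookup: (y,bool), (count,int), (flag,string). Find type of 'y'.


Lookup 'y' → type bool


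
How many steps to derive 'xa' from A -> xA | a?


Derivation: A => xA => xa
Steps: 2


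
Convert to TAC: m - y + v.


Break into single-operator statements:
t1 = m - y
t2 = t1 + v


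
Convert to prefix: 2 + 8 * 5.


'*' binds tighter: tree is (+ 2 (* 8 5))
Prefix: + 2 * 8 5


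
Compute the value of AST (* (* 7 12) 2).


Evaluate inner: (* 7 12) = 84
Evaluate root: (* 84 2) = 168
Result: 168


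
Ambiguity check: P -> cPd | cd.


balanced c^n…d^n: each string has a unique parse
Unambiguous


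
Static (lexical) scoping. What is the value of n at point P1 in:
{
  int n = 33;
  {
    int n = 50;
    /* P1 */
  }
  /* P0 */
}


n declared in the same block as P1
n = 50


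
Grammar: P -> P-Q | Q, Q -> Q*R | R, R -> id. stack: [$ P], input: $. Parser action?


start symbol P on stack, input exhausted
Action: accept


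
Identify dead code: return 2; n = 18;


statement follows a return and is unreachable
Dead: 'n = 18'


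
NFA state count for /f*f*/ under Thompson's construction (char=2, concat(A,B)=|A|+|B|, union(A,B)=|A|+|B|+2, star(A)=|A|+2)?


Syntax tree has 2 char leaf(s), 0 union(s), 2 star(s)
chars contribute 2×2 = 4; each union adds +2; each star adds +2
Total: 4 + 0 + 4 = 8 states


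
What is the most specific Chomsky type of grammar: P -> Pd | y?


Left-linear: every RHS is a terminal or one nonterminal followed by a terminal
Classification: Type 3 (Regular)


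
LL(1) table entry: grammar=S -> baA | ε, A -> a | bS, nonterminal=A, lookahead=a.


For [A, a]: 'a' ∈ FIRST(a)
Entry: A -> a


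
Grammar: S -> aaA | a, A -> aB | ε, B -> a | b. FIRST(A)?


Per alternative of A: FIRST(aB) = {a}; FIRST(ε) = {ε}
FIRST(A) = {a, ε}


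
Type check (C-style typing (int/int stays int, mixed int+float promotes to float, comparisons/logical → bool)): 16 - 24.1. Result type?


Operand types: int - float
Rule: mixed int/float promotes to float; int/int stays int
Result type: float


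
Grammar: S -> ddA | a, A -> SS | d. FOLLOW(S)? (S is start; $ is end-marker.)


$ ∈ FOLLOW(S). For each A -> αBβ: add FIRST(β)\{ε} to FOLLOW(B); if β nullable, add FOLLOW(A).
FOLLOW(S) = {$, a, d}


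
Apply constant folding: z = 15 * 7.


15 * 7 = 105 at compile time
Optimized: z = 105


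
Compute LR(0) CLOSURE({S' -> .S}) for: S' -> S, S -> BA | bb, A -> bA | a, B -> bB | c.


Start: S' -> .S
For each item with dot before a nonterminal B, add B -> .γ for every B-production
Closure: [S' -> .S, S -> .BA, S -> .bb, B -> .bB, B -> .c]
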